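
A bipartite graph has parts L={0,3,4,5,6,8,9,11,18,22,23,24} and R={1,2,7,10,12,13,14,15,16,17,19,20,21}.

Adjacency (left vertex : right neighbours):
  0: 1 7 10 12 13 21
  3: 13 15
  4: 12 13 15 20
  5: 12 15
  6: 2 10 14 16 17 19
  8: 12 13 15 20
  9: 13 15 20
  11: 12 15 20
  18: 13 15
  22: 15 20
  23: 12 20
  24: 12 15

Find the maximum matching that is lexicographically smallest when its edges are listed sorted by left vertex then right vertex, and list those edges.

|M| = 6 (so the lex-smallest maximum matching has 6 edges)
process left vertices in ascending order; for each, take the smallest-labelled available neighbour that still permits 6 edges overall, or leave it unmatched if none does
lex-smallest matching: {0-1, 3-13, 4-12, 5-15, 6-2, 8-20}

Lex-smallest maximum matching: {(0,1), (3,13), (4,12), (5,15), (6,2), (8,20)}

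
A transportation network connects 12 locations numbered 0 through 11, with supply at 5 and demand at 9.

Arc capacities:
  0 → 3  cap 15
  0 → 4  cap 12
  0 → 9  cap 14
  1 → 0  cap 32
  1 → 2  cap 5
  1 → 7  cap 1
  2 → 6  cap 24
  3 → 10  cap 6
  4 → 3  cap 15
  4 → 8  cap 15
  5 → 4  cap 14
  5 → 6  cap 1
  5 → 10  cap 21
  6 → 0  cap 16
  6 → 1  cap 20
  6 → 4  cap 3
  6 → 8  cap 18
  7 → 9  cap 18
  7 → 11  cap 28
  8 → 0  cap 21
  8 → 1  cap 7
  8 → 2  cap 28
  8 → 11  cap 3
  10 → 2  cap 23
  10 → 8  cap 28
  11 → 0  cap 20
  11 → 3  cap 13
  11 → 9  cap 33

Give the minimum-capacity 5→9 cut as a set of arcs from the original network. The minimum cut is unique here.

augment #1: 5→6→0→9 push 1
augment #2: 5→4→8→0→9 push 13
augment #3: 5→4→8→11→9 push 1
augment #4: 5→10→8→11→9 push 2
augment #5: 5→10→8→1→7→9 push 1
max flow = 18; residual-reachable set from 5 gives S-side
cut edges (S→T): {(0,9), (1,7), (8,11)} total cap 18

Min-cut arcs: {(0,9), (1,7), (8,11)} (total capacity 18)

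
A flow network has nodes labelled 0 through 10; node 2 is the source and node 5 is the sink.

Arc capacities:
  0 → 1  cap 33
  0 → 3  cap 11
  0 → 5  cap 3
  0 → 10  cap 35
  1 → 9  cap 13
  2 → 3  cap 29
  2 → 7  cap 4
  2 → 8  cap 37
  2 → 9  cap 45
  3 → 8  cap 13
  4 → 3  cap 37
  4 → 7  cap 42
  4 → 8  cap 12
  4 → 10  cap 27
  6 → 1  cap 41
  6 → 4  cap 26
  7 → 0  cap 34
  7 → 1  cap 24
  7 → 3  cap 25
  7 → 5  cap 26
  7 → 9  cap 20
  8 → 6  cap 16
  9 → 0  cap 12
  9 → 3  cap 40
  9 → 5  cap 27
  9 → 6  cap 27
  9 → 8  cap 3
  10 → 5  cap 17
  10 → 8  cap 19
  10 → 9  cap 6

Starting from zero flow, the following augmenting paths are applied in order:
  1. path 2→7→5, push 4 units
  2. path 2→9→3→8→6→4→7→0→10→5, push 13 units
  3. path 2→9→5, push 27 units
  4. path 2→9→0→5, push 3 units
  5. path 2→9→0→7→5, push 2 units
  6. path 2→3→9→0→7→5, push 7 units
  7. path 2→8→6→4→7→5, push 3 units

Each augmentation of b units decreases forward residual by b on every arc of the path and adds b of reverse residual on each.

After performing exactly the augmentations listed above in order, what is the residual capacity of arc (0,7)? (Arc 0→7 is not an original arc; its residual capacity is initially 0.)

Residual capacity of (0,7): 4

after path 1 (2→7→5, push 4): res(0,7)=0
after path 2 (2→9→3→8→6→4→7→0→10→5, push 13): res(0,7)=13
after path 3 (2→9→5, push 27): res(0,7)=13
after path 4 (2→9→0→5, push 3): res(0,7)=13
after path 5 (2→9→0→7→5, push 2): res(0,7)=11
after path 6 (2→3→9→0→7→5, push 7): res(0,7)=4
after path 7 (2→8→6→4→7→5, push 3): res(0,7)=4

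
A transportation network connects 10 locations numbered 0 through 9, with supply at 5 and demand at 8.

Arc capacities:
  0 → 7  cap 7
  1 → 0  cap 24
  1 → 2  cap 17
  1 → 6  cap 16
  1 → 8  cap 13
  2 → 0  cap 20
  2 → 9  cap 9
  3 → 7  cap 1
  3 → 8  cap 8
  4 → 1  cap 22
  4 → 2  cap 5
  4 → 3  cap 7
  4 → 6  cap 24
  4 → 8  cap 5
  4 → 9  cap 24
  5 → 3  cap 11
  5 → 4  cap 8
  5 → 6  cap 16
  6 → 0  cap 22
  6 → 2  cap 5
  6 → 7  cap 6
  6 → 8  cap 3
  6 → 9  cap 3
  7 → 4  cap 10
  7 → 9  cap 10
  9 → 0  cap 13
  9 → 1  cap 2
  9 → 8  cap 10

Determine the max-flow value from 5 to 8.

augment #1: 5→3→8 bottleneck 8, total now 8
augment #2: 5→4→8 bottleneck 5, total now 13
augment #3: 5→6→8 bottleneck 3, total now 16
augment #4: 5→4→1→8 bottleneck 3, total now 19
augment #5: 5→6→9→8 bottleneck 3, total now 22
augment #6: 5→3→7→9→8 bottleneck 1, total now 23
augment #7: 5→6→2→9→8 bottleneck 5, total now 28
augment #8: 5→6→7→9→8 bottleneck 1, total now 29
augment #9: 5→6→7→4→1→8 bottleneck 4, total now 33

Maximum flow value: 33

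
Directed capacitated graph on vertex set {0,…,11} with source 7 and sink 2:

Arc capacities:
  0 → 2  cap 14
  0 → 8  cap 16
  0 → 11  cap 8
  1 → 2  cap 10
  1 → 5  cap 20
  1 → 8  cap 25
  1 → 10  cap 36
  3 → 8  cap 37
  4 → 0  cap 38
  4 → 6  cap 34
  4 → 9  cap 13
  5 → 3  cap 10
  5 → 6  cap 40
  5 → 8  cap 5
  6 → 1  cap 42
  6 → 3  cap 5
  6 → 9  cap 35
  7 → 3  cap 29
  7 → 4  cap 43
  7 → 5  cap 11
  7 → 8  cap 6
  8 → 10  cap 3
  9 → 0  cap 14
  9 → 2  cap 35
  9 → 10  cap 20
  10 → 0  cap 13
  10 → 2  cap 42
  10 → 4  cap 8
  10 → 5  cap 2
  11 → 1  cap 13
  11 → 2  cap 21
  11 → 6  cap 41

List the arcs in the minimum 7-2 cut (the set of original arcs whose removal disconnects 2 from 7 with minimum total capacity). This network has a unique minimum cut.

augment #1: 7→4→0→2 push 14
augment #2: 7→4→9→2 push 13
augment #3: 7→8→10→2 push 3
augment #4: 7→4→0→11→2 push 8
augment #5: 7→4→6→1→2 push 8
augment #6: 7→5→6→1→2 push 2
augment #7: 7→5→6→9→2 push 9
max flow = 57; residual-reachable set from 7 gives S-side
cut edges (S→T): {(7,4), (7,5), (8,10)} total cap 57

Min-cut arcs: {(7,4), (7,5), (8,10)} (total capacity 57)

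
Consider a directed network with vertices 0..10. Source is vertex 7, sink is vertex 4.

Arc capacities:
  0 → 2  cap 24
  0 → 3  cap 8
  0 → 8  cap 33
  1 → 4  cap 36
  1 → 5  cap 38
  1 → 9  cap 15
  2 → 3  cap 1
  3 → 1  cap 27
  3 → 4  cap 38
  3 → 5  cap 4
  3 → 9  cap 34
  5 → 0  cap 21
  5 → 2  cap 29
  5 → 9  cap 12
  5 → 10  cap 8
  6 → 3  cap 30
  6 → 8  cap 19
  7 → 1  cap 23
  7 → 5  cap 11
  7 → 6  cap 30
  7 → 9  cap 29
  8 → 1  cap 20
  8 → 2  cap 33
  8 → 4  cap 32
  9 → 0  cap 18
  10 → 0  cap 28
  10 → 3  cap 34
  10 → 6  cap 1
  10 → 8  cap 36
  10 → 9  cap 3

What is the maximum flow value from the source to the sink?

Maximum flow value: 82

augment #1: 7→1→4 bottleneck 23, total now 23
augment #2: 7→6→3→4 bottleneck 30, total now 53
augment #3: 7→5→0→3→4 bottleneck 8, total now 61
augment #4: 7→5→0→8→4 bottleneck 3, total now 64
augment #5: 7→9→0→8→4 bottleneck 18, total now 82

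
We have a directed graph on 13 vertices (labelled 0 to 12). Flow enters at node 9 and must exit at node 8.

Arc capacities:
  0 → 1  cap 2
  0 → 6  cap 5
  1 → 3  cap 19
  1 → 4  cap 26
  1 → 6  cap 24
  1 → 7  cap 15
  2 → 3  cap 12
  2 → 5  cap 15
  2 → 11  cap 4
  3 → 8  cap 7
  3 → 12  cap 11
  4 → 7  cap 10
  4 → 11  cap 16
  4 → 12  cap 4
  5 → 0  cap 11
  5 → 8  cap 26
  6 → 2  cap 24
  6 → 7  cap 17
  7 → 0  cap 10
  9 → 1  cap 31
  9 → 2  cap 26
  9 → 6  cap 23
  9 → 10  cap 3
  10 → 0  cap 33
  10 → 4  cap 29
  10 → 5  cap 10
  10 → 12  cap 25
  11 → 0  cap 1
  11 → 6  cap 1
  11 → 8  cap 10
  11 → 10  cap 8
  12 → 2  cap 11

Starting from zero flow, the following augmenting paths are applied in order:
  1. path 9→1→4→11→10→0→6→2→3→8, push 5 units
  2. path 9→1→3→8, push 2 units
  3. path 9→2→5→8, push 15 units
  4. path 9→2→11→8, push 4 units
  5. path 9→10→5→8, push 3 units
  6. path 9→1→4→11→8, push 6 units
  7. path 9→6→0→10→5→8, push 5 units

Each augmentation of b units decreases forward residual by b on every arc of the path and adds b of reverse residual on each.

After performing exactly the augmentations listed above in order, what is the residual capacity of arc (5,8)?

Residual capacity of (5,8): 3

after path 1 (9→1→4→11→10→0→6→2→3→8, push 5): res(5,8)=26
after path 2 (9→1→3→8, push 2): res(5,8)=26
after path 3 (9→2→5→8, push 15): res(5,8)=11
after path 4 (9→2→11→8, push 4): res(5,8)=11
after path 5 (9→10→5→8, push 3): res(5,8)=8
after path 6 (9→1→4→11→8, push 6): res(5,8)=8
after path 7 (9→6→0→10→5→8, push 5): res(5,8)=3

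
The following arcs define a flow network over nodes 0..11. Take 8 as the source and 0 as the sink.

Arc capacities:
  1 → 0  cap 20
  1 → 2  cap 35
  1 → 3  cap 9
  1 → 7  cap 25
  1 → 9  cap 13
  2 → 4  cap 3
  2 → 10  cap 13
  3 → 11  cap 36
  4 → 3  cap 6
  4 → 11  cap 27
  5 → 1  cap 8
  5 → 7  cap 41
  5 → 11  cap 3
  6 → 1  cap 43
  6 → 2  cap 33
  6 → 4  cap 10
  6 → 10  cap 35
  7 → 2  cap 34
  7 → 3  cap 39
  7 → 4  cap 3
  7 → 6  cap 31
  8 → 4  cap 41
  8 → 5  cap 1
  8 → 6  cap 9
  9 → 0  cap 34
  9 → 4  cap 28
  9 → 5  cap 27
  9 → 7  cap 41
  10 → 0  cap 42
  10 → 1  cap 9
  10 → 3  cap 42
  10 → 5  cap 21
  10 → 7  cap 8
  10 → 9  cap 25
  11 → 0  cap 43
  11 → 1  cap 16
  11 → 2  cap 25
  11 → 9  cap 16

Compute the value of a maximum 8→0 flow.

Maximum flow value: 43

augment #1: 8→4→11→0 bottleneck 27, total now 27
augment #2: 8→5→1→0 bottleneck 1, total now 28
augment #3: 8→6→1→0 bottleneck 9, total now 37
augment #4: 8→4→3→11→0 bottleneck 6, total now 43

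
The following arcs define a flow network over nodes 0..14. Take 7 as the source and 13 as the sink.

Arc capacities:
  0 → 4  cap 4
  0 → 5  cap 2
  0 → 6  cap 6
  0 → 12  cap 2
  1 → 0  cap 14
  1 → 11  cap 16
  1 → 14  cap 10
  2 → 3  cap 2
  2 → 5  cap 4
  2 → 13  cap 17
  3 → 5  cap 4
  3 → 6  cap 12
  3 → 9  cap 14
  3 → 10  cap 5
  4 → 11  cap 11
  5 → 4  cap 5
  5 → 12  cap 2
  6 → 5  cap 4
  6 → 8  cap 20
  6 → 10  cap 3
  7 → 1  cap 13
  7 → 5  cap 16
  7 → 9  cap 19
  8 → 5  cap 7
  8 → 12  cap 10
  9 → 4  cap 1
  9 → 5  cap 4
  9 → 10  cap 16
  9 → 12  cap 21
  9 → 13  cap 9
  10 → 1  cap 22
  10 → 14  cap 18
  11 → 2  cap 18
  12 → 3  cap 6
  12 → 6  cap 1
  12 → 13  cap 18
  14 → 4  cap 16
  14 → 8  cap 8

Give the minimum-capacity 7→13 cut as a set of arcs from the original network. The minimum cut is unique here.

augment #1: 7→9→13 push 9
augment #2: 7→5→12→13 push 2
augment #3: 7→9→12→13 push 10
augment #4: 7→1→0→12→13 push 2
augment #5: 7→1→11→2→13 push 11
augment #6: 7→5→4→11→2→13 push 5
max flow = 39; residual-reachable set from 7 gives S-side
cut edges (S→T): {(5,4), (5,12), (7,1), (7,9)} total cap 39

Min-cut arcs: {(5,4), (5,12), (7,1), (7,9)} (total capacity 39)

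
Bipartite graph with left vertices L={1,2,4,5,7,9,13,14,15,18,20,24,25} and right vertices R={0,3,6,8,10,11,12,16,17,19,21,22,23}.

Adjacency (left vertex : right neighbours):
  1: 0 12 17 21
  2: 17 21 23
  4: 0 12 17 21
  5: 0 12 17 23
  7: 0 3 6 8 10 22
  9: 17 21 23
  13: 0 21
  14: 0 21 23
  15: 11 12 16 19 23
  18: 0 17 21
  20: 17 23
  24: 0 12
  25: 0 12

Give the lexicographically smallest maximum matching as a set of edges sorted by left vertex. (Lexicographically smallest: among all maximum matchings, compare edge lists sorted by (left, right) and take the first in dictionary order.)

|M| = 7 (so the lex-smallest maximum matching has 7 edges)
process left vertices in ascending order; for each, take the smallest-labelled available neighbour that still permits 7 edges overall, or leave it unmatched if none does
lex-smallest matching: {1-0, 2-17, 4-12, 5-23, 7-3, 9-21, 15-11}

Lex-smallest maximum matching: {(1,0), (2,17), (4,12), (5,23), (7,3), (9,21), (15,11)}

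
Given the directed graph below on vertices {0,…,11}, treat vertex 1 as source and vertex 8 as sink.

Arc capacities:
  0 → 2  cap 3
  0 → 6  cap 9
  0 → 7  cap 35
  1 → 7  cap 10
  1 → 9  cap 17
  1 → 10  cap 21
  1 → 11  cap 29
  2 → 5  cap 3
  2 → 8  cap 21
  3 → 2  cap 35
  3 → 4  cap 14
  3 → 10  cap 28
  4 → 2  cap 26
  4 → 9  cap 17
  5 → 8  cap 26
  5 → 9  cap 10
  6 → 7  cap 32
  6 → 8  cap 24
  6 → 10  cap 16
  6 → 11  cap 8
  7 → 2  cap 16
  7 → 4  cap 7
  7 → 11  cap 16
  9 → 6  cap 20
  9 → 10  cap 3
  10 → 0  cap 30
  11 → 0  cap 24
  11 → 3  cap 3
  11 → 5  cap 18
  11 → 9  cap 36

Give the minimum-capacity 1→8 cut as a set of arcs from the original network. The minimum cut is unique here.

Min-cut arcs: {(2,5), (2,8), (6,8), (11,5)} (total capacity 66)

augment #1: 1→7→2→8 push 10
augment #2: 1→9→6→8 push 17
augment #3: 1→11→5→8 push 18
augment #4: 1→10→0→2→8 push 3
augment #5: 1→10→0→6→8 push 7
augment #6: 1→11→3→2→8 push 3
augment #7: 1→10→0→7→2→8 push 5
augment #8: 1→10→0→7→2→5→8 push 1
augment #9: 1→10→0→7→4→2→5→8 push 2
max flow = 66; residual-reachable set from 1 gives S-side
cut edges (S→T): {(2,5), (2,8), (6,8), (11,5)} total cap 66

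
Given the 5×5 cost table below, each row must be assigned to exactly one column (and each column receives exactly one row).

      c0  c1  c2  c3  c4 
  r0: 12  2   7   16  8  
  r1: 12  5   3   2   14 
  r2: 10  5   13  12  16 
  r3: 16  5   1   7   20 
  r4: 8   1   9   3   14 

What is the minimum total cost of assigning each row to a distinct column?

Minimum assignment cost: 22

optimal assignment: row0→col4 (cost 8), row1→col3 (cost 2), row2→col0 (cost 10), row3→col2 (cost 1), row4→col1 (cost 1)
total = 8 + 2 + 10 + 1 + 1 = 22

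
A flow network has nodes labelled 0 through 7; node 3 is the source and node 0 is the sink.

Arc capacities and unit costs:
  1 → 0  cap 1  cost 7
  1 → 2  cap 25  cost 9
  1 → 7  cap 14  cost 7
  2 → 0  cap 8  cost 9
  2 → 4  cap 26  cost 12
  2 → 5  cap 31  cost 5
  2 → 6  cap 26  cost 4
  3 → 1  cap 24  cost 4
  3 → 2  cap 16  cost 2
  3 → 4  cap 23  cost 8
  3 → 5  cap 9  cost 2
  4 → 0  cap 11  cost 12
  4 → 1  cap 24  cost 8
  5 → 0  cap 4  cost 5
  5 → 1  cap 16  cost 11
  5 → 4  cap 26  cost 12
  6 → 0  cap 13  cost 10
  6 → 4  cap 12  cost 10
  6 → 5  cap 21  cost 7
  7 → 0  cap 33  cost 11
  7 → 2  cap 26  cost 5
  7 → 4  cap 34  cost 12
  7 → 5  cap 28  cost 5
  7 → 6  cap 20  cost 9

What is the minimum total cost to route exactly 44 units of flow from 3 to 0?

shortest-cost path #1: 3→5→0 push 4 @ unit cost 7 (adds 28)
shortest-cost path #2: 3→1→0 push 1 @ unit cost 11 (adds 11)
shortest-cost path #3: 3→2→0 push 8 @ unit cost 11 (adds 88)
shortest-cost path #4: 3→2→6→0 push 8 @ unit cost 16 (adds 128)
shortest-cost path #5: 3→4→0 push 11 @ unit cost 20 (adds 220)
shortest-cost path #6: 3→1→7→0 push 12 @ unit cost 22 (adds 264)
total cost = 739

Minimum cost for 44 units: 739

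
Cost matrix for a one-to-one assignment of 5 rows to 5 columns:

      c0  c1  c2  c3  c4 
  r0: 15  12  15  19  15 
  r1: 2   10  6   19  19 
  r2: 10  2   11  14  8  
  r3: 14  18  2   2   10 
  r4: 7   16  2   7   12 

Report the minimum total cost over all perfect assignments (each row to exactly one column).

optimal assignment: row0→col4 (cost 15), row1→col0 (cost 2), row2→col1 (cost 2), row3→col3 (cost 2), row4→col2 (cost 2)
total = 15 + 2 + 2 + 2 + 2 = 23

Minimum assignment cost: 23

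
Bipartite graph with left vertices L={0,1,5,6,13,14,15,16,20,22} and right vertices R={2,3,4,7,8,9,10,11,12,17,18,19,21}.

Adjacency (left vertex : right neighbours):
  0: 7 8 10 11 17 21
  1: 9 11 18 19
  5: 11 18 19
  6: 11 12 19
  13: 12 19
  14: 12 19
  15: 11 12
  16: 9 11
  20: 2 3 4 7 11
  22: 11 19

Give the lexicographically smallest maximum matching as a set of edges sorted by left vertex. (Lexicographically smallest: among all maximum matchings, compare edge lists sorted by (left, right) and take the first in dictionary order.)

Lex-smallest maximum matching: {(0,7), (1,9), (5,18), (6,11), (13,12), (14,19), (20,2)}

|M| = 7 (so the lex-smallest maximum matching has 7 edges)
process left vertices in ascending order; for each, take the smallest-labelled available neighbour that still permits 7 edges overall, or leave it unmatched if none does
lex-smallest matching: {0-7, 1-9, 5-18, 6-11, 13-12, 14-19, 20-2}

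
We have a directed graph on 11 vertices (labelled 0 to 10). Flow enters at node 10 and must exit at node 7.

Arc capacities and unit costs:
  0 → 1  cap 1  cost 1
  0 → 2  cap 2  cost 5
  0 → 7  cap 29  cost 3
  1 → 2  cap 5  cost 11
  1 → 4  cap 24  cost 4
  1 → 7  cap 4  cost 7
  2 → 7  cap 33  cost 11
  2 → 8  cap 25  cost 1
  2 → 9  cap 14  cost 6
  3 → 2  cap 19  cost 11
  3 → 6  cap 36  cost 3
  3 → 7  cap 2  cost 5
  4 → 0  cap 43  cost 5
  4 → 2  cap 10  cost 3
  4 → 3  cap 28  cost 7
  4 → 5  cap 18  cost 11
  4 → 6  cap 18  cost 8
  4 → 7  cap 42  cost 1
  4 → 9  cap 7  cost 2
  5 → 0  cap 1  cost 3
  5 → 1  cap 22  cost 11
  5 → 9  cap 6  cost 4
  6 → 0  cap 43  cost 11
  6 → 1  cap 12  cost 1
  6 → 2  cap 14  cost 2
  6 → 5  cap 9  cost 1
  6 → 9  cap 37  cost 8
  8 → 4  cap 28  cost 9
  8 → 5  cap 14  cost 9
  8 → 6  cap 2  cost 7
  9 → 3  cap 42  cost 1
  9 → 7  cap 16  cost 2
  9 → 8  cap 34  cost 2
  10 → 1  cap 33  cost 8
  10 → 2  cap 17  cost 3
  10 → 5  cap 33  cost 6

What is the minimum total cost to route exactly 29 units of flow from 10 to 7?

shortest-cost path #1: 10→2→9→7 push 14 @ unit cost 11 (adds 154)
shortest-cost path #2: 10→5→9→7 push 2 @ unit cost 12 (adds 24)
shortest-cost path #3: 10→5→0→7 push 1 @ unit cost 12 (adds 12)
shortest-cost path #4: 10→1→4→7 push 12 @ unit cost 13 (adds 156)
total cost = 346

Minimum cost for 29 units: 346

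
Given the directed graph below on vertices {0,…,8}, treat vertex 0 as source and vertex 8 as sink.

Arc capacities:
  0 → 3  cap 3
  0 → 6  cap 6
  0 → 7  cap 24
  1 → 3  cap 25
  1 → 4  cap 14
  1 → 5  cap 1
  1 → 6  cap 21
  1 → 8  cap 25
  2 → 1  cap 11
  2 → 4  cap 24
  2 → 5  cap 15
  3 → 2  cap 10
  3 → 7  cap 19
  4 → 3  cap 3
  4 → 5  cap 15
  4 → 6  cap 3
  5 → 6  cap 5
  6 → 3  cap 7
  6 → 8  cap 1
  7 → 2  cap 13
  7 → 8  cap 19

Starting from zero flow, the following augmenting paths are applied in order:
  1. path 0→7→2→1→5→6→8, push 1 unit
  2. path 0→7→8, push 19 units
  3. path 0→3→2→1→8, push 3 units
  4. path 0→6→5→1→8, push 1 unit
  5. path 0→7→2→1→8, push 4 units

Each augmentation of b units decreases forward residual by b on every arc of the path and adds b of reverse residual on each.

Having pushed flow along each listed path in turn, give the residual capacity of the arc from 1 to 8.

Residual capacity of (1,8): 17

after path 1 (0→7→2→1→5→6→8, push 1): res(1,8)=25
after path 2 (0→7→8, push 19): res(1,8)=25
after path 3 (0→3→2→1→8, push 3): res(1,8)=22
after path 4 (0→6→5→1→8, push 1): res(1,8)=21
after path 5 (0→7→2→1→8, push 4): res(1,8)=17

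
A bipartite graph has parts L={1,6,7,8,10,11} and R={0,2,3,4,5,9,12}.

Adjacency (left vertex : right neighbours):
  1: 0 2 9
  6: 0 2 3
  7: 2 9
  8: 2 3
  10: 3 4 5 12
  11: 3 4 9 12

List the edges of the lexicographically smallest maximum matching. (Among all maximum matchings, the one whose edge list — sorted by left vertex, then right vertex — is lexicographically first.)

|M| = 6 (so the lex-smallest maximum matching has 6 edges)
process left vertices in ascending order; for each, take the smallest-labelled available neighbour that still permits 6 edges overall, or leave it unmatched if none does
lex-smallest matching: {1-0, 6-2, 7-9, 8-3, 10-4, 11-12}

Lex-smallest maximum matching: {(1,0), (6,2), (7,9), (8,3), (10,4), (11,12)}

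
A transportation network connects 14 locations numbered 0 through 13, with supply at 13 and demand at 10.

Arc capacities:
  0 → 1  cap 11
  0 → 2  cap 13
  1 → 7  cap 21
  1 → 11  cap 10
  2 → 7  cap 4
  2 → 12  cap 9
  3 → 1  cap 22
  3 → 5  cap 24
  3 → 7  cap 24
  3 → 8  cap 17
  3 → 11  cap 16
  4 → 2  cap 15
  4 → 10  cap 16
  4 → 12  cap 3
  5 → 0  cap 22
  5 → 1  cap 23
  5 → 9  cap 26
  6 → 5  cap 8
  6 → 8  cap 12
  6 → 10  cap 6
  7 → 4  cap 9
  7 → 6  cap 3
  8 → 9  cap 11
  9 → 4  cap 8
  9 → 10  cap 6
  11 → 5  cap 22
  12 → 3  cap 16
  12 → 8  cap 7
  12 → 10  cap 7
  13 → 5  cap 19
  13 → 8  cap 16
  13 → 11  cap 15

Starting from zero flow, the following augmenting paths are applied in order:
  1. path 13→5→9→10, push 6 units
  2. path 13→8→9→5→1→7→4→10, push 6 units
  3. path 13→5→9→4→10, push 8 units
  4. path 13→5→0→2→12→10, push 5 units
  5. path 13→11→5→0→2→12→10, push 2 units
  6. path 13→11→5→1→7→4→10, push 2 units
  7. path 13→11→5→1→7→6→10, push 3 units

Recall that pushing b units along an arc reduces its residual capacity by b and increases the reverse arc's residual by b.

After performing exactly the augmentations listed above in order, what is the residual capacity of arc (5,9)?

after path 1 (13→5→9→10, push 6): res(5,9)=20
after path 2 (13→8→9→5→1→7→4→10, push 6): res(5,9)=26
after path 3 (13→5→9→4→10, push 8): res(5,9)=18
after path 4 (13→5→0→2→12→10, push 5): res(5,9)=18
after path 5 (13→11→5→0→2→12→10, push 2): res(5,9)=18
after path 6 (13→11→5→1→7→4→10, push 2): res(5,9)=18
after path 7 (13→11→5→1→7→6→10, push 3): res(5,9)=18

Residual capacity of (5,9): 18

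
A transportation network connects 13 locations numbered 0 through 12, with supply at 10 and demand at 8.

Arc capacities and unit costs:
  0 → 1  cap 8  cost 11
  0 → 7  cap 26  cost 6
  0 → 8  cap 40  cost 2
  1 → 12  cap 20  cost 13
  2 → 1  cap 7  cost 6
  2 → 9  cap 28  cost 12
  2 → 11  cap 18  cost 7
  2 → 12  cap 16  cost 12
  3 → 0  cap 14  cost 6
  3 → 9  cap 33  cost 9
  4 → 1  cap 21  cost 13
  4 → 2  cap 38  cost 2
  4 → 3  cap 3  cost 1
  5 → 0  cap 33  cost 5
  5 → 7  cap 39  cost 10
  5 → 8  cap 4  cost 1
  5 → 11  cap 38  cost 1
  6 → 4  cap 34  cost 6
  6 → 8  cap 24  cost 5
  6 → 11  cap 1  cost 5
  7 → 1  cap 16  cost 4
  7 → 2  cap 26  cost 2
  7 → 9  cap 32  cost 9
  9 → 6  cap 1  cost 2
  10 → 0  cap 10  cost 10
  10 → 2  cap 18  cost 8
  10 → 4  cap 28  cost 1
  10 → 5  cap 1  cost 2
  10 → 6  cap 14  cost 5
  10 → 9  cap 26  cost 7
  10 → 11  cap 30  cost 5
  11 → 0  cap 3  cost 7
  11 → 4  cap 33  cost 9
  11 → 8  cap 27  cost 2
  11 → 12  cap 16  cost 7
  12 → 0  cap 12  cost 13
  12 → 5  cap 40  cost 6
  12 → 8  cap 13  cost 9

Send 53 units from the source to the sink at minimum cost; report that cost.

shortest-cost path #1: 10→5→8 push 1 @ unit cost 3 (adds 3)
shortest-cost path #2: 10→11→8 push 27 @ unit cost 7 (adds 189)
shortest-cost path #3: 10→6→8 push 14 @ unit cost 10 (adds 140)
shortest-cost path #4: 10→4→3→0→8 push 3 @ unit cost 10 (adds 30)
shortest-cost path #5: 10→0→8 push 8 @ unit cost 12 (adds 96)
total cost = 458

Minimum cost for 53 units: 458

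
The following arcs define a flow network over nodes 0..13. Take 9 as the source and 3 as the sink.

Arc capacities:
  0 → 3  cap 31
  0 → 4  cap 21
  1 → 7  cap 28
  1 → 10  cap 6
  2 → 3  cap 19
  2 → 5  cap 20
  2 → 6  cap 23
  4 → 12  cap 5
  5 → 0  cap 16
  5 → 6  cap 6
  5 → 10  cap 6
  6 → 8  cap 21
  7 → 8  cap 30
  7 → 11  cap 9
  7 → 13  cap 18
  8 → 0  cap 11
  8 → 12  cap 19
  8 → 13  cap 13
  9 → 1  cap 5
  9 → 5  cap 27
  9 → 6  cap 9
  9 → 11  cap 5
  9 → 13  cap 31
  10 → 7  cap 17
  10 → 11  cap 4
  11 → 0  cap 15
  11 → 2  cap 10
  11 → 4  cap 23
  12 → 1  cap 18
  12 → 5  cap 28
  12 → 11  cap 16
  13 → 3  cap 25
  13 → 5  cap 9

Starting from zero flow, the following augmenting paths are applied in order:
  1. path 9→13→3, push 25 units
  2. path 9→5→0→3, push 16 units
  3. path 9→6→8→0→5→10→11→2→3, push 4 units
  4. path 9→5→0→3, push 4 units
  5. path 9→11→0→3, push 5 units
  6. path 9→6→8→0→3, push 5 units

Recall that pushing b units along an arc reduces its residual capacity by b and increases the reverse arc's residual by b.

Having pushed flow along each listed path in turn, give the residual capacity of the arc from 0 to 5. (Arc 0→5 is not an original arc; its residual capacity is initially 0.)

Residual capacity of (0,5): 16

after path 1 (9→13→3, push 25): res(0,5)=0
after path 2 (9→5→0→3, push 16): res(0,5)=16
after path 3 (9→6→8→0→5→10→11→2→3, push 4): res(0,5)=12
after path 4 (9→5→0→3, push 4): res(0,5)=16
after path 5 (9→11→0→3, push 5): res(0,5)=16
after path 6 (9→6→8→0→3, push 5): res(0,5)=16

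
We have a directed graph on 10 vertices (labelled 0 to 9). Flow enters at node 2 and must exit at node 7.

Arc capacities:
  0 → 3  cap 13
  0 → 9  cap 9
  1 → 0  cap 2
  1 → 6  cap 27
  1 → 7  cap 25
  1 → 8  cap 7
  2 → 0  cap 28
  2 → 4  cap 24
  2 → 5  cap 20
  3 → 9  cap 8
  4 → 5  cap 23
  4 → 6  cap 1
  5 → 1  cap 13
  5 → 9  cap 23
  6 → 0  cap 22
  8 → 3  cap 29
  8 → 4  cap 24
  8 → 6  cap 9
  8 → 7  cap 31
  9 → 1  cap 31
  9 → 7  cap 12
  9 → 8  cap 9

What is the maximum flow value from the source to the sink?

augment #1: 2→0→9→7 bottleneck 9, total now 9
augment #2: 2→5→1→7 bottleneck 13, total now 22
augment #3: 2→5→9→7 bottleneck 3, total now 25
augment #4: 2→5→9→1→7 bottleneck 4, total now 29
augment #5: 2→0→3→9→1→7 bottleneck 8, total now 37
augment #6: 2→4→5→9→8→7 bottleneck 9, total now 46
augment #7: 2→4→5→9→1→8→7 bottleneck 7, total now 53

Maximum flow value: 53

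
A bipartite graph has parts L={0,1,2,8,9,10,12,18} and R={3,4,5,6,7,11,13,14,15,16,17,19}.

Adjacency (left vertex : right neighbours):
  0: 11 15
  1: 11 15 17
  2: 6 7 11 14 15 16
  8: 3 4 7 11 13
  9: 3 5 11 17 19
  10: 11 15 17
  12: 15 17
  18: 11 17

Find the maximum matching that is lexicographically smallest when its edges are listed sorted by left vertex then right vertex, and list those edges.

Lex-smallest maximum matching: {(0,11), (1,15), (2,6), (8,3), (9,5), (10,17)}

|M| = 6 (so the lex-smallest maximum matching has 6 edges)
process left vertices in ascending order; for each, take the smallest-labelled available neighbour that still permits 6 edges overall, or leave it unmatched if none does
lex-smallest matching: {0-11, 1-15, 2-6, 8-3, 9-5, 10-17}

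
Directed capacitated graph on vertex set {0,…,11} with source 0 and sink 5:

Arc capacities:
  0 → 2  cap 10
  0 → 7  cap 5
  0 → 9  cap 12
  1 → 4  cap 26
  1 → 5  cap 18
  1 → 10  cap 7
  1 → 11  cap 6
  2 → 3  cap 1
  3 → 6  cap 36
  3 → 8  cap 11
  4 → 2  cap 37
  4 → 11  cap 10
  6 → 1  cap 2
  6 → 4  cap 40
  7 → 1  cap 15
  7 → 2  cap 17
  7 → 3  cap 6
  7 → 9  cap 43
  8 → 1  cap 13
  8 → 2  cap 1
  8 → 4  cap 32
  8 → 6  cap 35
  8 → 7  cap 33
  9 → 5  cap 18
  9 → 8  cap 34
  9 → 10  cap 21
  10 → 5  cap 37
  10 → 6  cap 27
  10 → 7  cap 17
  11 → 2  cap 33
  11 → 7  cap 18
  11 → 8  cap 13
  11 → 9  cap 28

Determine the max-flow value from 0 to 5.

augment #1: 0→9→5 bottleneck 12, total now 12
augment #2: 0→7→1→5 bottleneck 5, total now 17
augment #3: 0→2→3→6→1→5 bottleneck 1, total now 18

Maximum flow value: 18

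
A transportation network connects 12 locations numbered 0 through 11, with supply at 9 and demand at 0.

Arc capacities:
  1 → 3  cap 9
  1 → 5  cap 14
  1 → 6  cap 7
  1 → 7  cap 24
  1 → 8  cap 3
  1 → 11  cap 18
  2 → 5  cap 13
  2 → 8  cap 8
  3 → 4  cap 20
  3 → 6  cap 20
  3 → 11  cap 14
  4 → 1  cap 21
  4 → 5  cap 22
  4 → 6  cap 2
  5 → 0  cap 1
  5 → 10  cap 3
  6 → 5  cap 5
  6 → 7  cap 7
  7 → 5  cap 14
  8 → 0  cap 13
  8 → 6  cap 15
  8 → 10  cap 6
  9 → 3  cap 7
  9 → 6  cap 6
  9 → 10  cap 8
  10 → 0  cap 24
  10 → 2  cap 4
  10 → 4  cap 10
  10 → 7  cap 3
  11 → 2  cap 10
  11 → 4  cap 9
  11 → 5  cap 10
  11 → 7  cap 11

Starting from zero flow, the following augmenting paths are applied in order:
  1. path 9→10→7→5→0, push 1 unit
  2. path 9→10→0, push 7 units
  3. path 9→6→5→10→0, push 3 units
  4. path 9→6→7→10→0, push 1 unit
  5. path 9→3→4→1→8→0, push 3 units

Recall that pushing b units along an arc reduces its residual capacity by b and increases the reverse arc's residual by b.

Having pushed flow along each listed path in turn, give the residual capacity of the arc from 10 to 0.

Residual capacity of (10,0): 13

after path 1 (9→10→7→5→0, push 1): res(10,0)=24
after path 2 (9→10→0, push 7): res(10,0)=17
after path 3 (9→6→5→10→0, push 3): res(10,0)=14
after path 4 (9→6→7→10→0, push 1): res(10,0)=13
after path 5 (9→3→4→1→8→0, push 3): res(10,0)=13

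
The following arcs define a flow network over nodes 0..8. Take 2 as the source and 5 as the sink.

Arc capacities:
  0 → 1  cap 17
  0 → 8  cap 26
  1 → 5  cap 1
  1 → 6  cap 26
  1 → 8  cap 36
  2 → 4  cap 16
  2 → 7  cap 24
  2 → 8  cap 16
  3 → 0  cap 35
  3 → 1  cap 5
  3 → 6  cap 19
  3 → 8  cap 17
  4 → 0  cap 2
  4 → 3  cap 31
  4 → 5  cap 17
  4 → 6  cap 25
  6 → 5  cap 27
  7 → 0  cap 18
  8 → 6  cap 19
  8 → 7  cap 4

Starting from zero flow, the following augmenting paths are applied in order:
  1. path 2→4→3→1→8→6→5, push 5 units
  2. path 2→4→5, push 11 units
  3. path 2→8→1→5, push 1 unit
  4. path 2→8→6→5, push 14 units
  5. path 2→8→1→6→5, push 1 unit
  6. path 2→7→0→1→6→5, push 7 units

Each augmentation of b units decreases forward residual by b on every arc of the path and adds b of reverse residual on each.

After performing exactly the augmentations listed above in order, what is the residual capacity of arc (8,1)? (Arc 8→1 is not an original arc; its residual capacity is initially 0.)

Residual capacity of (8,1): 3

after path 1 (2→4→3→1→8→6→5, push 5): res(8,1)=5
after path 2 (2→4→5, push 11): res(8,1)=5
after path 3 (2→8→1→5, push 1): res(8,1)=4
after path 4 (2→8→6→5, push 14): res(8,1)=4
after path 5 (2→8→1→6→5, push 1): res(8,1)=3
after path 6 (2→7→0→1→6→5, push 7): res(8,1)=3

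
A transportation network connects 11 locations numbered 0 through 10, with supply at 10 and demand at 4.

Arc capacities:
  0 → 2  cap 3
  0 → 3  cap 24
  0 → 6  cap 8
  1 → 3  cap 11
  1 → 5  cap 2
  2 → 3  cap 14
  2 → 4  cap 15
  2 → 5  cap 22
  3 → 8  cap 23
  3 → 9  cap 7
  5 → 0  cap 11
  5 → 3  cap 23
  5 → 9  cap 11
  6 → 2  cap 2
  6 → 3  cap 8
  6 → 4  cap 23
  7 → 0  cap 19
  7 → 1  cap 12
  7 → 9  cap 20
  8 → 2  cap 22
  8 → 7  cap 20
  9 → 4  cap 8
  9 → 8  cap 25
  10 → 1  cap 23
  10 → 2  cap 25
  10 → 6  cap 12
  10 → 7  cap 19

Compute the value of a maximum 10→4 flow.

augment #1: 10→2→4 bottleneck 15, total now 15
augment #2: 10→6→4 bottleneck 12, total now 27
augment #3: 10→7→9→4 bottleneck 8, total now 35
augment #4: 10→7→0→6→4 bottleneck 8, total now 43

Maximum flow value: 43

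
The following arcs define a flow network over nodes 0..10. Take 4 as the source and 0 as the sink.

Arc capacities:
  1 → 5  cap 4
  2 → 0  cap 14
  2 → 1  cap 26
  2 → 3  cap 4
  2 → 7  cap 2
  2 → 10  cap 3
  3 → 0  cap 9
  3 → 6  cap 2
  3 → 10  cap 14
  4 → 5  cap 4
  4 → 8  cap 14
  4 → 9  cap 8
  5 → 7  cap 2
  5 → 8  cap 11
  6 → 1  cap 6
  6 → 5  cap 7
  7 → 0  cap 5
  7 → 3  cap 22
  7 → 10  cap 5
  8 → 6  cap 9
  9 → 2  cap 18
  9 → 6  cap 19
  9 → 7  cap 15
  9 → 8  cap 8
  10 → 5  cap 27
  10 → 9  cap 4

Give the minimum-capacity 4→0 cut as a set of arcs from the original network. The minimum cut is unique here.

augment #1: 4→5→7→0 push 2
augment #2: 4→9→2→0 push 8
max flow = 10; residual-reachable set from 4 gives S-side
cut edges (S→T): {(4,9), (5,7)} total cap 10

Min-cut arcs: {(4,9), (5,7)} (total capacity 10)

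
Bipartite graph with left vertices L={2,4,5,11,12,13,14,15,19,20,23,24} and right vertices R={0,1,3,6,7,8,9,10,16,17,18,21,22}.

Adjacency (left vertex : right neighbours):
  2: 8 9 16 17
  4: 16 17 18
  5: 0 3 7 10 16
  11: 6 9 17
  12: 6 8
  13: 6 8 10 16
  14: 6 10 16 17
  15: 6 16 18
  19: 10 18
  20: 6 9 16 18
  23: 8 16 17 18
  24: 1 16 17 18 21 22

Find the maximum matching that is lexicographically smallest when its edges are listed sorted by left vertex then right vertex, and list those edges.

|M| = 9 (so the lex-smallest maximum matching has 9 edges)
process left vertices in ascending order; for each, take the smallest-labelled available neighbour that still permits 9 edges overall, or leave it unmatched if none does
lex-smallest matching: {2-8, 4-16, 5-0, 11-6, 13-10, 14-17, 15-18, 20-9, 24-1}

Lex-smallest maximum matching: {(2,8), (4,16), (5,0), (11,6), (13,10), (14,17), (15,18), (20,9), (24,1)}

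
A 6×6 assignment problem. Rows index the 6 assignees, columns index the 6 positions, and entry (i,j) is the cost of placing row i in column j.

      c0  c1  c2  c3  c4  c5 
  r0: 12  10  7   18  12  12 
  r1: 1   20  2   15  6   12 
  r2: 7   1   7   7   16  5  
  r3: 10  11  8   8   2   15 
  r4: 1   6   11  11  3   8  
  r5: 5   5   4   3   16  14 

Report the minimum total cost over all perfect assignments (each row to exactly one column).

Minimum assignment cost: 21

optimal assignment: row0→col5 (cost 12), row1→col2 (cost 2), row2→col1 (cost 1), row3→col4 (cost 2), row4→col0 (cost 1), row5→col3 (cost 3)
total = 12 + 2 + 1 + 2 + 1 + 3 = 21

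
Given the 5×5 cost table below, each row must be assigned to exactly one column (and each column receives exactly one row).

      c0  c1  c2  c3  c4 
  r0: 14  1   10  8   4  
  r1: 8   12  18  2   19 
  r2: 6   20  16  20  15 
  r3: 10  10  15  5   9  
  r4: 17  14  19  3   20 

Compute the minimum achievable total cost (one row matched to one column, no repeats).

one of 3 optimal assignments: row0→col1 (cost 1), row1→col0 (cost 8), row2→col2 (cost 16), row3→col4 (cost 9), row4→col3 (cost 3)
total = 1 + 8 + 16 + 9 + 3 = 37

Minimum assignment cost: 37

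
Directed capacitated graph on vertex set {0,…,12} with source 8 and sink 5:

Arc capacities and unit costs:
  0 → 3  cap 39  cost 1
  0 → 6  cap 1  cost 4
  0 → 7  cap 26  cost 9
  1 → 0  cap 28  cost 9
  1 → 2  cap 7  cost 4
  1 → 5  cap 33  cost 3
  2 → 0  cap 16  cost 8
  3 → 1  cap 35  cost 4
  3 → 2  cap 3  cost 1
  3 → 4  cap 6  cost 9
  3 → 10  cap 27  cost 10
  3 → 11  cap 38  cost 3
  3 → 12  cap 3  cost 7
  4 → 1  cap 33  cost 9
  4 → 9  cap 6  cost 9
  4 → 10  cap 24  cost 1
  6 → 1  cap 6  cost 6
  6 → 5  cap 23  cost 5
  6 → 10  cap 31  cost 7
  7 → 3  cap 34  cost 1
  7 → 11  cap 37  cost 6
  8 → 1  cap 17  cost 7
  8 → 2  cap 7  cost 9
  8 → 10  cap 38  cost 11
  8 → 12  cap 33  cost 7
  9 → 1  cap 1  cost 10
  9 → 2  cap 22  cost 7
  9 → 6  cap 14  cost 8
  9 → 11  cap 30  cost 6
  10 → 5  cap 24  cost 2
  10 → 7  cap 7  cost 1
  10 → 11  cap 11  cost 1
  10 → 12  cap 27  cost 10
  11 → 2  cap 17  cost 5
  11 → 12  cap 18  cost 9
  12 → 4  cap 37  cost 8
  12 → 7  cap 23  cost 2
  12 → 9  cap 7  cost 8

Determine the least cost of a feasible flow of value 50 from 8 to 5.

Minimum cost for 50 units: 635

shortest-cost path #1: 8→1→5 push 17 @ unit cost 10 (adds 170)
shortest-cost path #2: 8→10→5 push 24 @ unit cost 13 (adds 312)
shortest-cost path #3: 8→12→7→3→1→5 push 9 @ unit cost 17 (adds 153)
total cost = 635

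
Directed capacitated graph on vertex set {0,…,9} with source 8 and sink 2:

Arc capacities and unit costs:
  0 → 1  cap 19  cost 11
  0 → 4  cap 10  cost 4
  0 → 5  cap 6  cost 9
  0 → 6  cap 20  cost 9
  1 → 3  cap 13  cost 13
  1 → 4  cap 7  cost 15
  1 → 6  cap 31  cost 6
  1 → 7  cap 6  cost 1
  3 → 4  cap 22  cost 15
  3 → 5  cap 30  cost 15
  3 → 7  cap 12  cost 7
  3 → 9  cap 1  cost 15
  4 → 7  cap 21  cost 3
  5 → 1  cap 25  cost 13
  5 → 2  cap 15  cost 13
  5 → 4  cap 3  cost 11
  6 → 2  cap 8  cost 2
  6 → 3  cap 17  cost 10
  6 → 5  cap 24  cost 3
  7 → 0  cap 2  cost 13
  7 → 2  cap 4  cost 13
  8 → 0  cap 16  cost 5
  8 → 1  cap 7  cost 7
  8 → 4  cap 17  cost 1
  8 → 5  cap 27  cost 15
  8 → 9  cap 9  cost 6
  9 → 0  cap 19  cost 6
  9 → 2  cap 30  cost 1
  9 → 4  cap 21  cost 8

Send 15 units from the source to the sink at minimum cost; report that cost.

Minimum cost for 15 units: 153

shortest-cost path #1: 8→9→2 push 9 @ unit cost 7 (adds 63)
shortest-cost path #2: 8→1→6→2 push 6 @ unit cost 15 (adds 90)
total cost = 153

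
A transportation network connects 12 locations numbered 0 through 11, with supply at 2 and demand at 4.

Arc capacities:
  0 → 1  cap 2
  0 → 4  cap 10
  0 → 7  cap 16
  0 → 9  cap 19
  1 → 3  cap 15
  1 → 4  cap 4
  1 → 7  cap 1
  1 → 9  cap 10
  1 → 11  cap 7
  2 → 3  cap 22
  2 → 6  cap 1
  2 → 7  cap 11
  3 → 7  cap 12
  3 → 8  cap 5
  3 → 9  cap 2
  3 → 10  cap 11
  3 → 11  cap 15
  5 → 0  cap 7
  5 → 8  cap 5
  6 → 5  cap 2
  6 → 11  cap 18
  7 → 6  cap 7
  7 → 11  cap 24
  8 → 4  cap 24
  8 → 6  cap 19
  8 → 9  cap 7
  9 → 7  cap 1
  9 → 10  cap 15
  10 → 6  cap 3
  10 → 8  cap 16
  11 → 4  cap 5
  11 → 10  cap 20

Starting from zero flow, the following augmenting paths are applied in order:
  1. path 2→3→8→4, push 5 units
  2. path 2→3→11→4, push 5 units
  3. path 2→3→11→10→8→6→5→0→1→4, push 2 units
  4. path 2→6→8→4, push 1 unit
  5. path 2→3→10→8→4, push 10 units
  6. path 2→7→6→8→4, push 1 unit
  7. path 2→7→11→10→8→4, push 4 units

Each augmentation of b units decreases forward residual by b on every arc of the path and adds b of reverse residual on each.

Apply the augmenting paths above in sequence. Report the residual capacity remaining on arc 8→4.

after path 1 (2→3→8→4, push 5): res(8,4)=19
after path 2 (2→3→11→4, push 5): res(8,4)=19
after path 3 (2→3→11→10→8→6→5→0→1→4, push 2): res(8,4)=19
after path 4 (2→6→8→4, push 1): res(8,4)=18
after path 5 (2→3→10→8→4, push 10): res(8,4)=8
after path 6 (2→7→6→8→4, push 1): res(8,4)=7
after path 7 (2→7→11→10→8→4, push 4): res(8,4)=3

Residual capacity of (8,4): 3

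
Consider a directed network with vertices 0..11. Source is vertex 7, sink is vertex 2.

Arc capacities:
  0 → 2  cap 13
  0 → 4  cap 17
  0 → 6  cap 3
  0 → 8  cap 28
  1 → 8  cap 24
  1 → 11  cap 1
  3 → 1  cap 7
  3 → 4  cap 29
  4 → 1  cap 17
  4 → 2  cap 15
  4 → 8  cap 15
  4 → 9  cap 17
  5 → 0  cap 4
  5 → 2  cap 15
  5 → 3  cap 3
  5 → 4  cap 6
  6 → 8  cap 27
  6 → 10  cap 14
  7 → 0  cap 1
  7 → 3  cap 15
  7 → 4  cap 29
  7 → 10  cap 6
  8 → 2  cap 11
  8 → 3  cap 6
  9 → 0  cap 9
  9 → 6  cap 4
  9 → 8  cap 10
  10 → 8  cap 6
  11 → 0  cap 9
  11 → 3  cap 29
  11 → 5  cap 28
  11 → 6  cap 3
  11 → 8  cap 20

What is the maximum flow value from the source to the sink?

Maximum flow value: 37

augment #1: 7→0→2 bottleneck 1, total now 1
augment #2: 7→4→2 bottleneck 15, total now 16
augment #3: 7→4→8→2 bottleneck 11, total now 27
augment #4: 7→4→9→0→2 bottleneck 3, total now 30
augment #5: 7→3→1→11→0→2 bottleneck 1, total now 31
augment #6: 7→3→4→9→0→2 bottleneck 6, total now 37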